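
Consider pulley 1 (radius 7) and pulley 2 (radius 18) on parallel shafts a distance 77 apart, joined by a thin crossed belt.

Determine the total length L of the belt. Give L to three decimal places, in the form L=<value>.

L=240.730

crossed belt: β = asin((r1+r2)/C) = asin(25/77) = 18.9459°
wrap1 = wrap2 = π + 2β = 217.8918°
tangent length = C·cosβ = 72.8286
L = (r1+r2)·wrap + 2·C·cosβ = 25·3.8029 + 2·72.8286 = 240.7304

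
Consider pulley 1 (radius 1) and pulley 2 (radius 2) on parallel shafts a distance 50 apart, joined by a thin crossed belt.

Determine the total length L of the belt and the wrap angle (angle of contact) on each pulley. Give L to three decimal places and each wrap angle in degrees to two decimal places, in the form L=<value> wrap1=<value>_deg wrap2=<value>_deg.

L=109.605 wrap1=186.88_deg wrap2=186.88_deg

crossed belt: β = asin((r1+r2)/C) = asin(3/50) = 3.4398°
wrap1 = wrap2 = π + 2β = 186.8796°
tangent length = C·cosβ = 49.9099
L = (r1+r2)·wrap + 2·C·cosβ = 3·3.2617 + 2·49.9099 = 109.6048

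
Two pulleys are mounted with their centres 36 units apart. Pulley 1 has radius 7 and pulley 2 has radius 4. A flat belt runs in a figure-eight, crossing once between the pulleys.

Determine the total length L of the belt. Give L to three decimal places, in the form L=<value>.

L=109.946

crossed belt: β = asin((r1+r2)/C) = asin(11/36) = 17.7916°
wrap1 = wrap2 = π + 2β = 215.5832°
tangent length = C·cosβ = 34.2783
L = (r1+r2)·wrap + 2·C·cosβ = 11·3.7626 + 2·34.2783 = 109.9455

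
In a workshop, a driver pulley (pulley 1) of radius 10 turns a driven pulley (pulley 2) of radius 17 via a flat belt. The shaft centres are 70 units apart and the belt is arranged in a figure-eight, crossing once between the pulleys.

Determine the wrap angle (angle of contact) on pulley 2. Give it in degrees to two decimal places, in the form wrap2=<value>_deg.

crossed belt: β = asin((r1+r2)/C) = asin(27/70) = 22.6881°
wrap1 = wrap2 = π + 2β = 225.3762°

wrap2=225.38_deg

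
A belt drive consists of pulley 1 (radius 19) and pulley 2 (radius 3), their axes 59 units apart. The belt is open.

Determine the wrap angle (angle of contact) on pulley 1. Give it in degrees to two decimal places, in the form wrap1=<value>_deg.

open belt: β = asin((r2−r1)/C) = asin(-16/59) = -15.7349°
wrap1 = π − 2β = 211.4698°
wrap2 = π + 2β = 148.5302°

wrap1=211.47_deg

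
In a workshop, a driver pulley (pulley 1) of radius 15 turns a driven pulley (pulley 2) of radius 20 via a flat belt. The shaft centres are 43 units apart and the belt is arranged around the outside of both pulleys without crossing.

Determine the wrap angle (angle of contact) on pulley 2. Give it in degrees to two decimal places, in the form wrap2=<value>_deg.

open belt: β = asin((r2−r1)/C) = asin(5/43) = 6.6774°
wrap1 = π − 2β = 166.6452°
wrap2 = π + 2β = 193.3548°

wrap2=193.35_deg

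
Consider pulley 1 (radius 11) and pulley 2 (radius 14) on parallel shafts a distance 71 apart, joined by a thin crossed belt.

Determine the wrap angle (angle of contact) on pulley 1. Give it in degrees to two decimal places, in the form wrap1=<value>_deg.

crossed belt: β = asin((r1+r2)/C) = asin(25/71) = 20.6166°
wrap1 = wrap2 = π + 2β = 221.2332°

wrap1=221.23_deg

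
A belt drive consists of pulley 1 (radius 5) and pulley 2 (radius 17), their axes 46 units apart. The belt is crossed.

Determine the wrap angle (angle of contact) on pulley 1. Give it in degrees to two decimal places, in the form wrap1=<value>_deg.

wrap1=237.14_deg

crossed belt: β = asin((r1+r2)/C) = asin(22/46) = 28.5719°
wrap1 = wrap2 = π + 2β = 237.1438°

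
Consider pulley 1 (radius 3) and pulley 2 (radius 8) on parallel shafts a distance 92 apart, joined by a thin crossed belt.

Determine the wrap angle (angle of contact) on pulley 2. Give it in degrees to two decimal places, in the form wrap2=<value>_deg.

wrap2=193.73_deg

crossed belt: β = asin((r1+r2)/C) = asin(11/92) = 6.8670°
wrap1 = wrap2 = π + 2β = 193.7340°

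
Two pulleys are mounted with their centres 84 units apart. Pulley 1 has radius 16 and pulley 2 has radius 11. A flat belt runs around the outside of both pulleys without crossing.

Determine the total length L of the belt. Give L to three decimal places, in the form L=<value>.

L=253.121

open belt: β = asin((r2−r1)/C) = asin(-5/84) = -3.4125°
wrap1 = π − 2β = 186.8250°
wrap2 = π + 2β = 173.1750°
tangent length = C·cosβ = 83.8511
L = r1·wrap1 + r2·wrap2 + 2·C·cosβ = 16·3.2607 + 11·3.0225 + 2·83.8511 = 253.1207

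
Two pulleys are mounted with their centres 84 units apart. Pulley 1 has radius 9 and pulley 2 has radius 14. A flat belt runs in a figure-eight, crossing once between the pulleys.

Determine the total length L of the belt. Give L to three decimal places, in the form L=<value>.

L=246.595

crossed belt: β = asin((r1+r2)/C) = asin(23/84) = 15.8911°
wrap1 = wrap2 = π + 2β = 211.7822°
tangent length = C·cosβ = 80.7899
L = (r1+r2)·wrap + 2·C·cosβ = 23·3.6963 + 2·80.7899 = 246.5945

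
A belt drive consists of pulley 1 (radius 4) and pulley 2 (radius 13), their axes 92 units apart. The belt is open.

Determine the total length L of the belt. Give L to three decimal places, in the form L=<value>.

L=238.288

open belt: β = asin((r2−r1)/C) = asin(9/92) = 5.6140°
wrap1 = π − 2β = 168.7720°
wrap2 = π + 2β = 191.2280°
tangent length = C·cosβ = 91.5587
L = r1·wrap1 + r2·wrap2 + 2·C·cosβ = 4·2.9456 + 13·3.3376 + 2·91.5587 = 238.2882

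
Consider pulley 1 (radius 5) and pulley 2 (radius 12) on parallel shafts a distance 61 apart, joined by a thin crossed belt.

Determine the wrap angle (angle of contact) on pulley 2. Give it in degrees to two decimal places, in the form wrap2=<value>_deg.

wrap2=212.36_deg

crossed belt: β = asin((r1+r2)/C) = asin(17/61) = 16.1819°
wrap1 = wrap2 = π + 2β = 212.3639°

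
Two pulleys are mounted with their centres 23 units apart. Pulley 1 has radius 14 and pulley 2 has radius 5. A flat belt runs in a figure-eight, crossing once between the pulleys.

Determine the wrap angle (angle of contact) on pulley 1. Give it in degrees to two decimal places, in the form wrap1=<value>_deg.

crossed belt: β = asin((r1+r2)/C) = asin(19/23) = 55.6988°
wrap1 = wrap2 = π + 2β = 291.3977°

wrap1=291.40_deg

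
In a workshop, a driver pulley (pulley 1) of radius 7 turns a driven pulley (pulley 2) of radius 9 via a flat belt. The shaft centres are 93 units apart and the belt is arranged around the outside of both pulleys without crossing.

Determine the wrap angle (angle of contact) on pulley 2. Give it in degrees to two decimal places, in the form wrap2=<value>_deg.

wrap2=182.46_deg

open belt: β = asin((r2−r1)/C) = asin(2/93) = 1.2323°
wrap1 = π − 2β = 177.5355°
wrap2 = π + 2β = 182.4645°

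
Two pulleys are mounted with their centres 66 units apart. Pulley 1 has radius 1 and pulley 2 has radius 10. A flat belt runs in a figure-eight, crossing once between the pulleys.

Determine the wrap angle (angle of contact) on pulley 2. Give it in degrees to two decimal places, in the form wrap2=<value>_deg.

crossed belt: β = asin((r1+r2)/C) = asin(11/66) = 9.5941°
wrap1 = wrap2 = π + 2β = 199.1881°

wrap2=199.19_deg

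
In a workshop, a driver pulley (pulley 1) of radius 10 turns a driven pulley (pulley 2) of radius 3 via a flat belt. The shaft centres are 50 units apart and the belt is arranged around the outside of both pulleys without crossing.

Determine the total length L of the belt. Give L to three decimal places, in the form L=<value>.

open belt: β = asin((r2−r1)/C) = asin(-7/50) = -8.0478°
wrap1 = π − 2β = 196.0957°
wrap2 = π + 2β = 163.9043°
tangent length = C·cosβ = 49.5076
L = r1·wrap1 + r2·wrap2 + 2·C·cosβ = 10·3.4225 + 3·2.8607 + 2·49.5076 = 141.8223

L=141.822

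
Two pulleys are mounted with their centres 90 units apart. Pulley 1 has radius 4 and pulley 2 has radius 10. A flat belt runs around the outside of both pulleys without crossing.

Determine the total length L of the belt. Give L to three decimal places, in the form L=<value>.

L=224.382

open belt: β = asin((r2−r1)/C) = asin(6/90) = 3.8226°
wrap1 = π − 2β = 172.3549°
wrap2 = π + 2β = 187.6451°
tangent length = C·cosβ = 89.7998
L = r1·wrap1 + r2·wrap2 + 2·C·cosβ = 4·3.0082 + 10·3.2750 + 2·89.7998 = 224.3824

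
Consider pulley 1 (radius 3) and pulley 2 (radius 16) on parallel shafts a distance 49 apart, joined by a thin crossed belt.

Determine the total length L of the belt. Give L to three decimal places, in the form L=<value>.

L=165.154

crossed belt: β = asin((r1+r2)/C) = asin(19/49) = 22.8149°
wrap1 = wrap2 = π + 2β = 225.6298°
tangent length = C·cosβ = 45.1664
L = (r1+r2)·wrap + 2·C·cosβ = 19·3.9380 + 2·45.1664 = 165.1544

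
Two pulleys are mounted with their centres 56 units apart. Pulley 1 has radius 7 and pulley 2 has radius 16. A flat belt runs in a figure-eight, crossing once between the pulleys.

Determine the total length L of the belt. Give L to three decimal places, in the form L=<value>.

crossed belt: β = asin((r1+r2)/C) = asin(23/56) = 24.2497°
wrap1 = wrap2 = π + 2β = 228.4994°
tangent length = C·cosβ = 51.0588
L = (r1+r2)·wrap + 2·C·cosβ = 23·3.9881 + 2·51.0588 = 193.8431

L=193.843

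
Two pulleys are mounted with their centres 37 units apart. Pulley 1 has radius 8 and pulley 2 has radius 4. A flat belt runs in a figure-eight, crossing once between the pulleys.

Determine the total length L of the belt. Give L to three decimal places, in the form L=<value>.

crossed belt: β = asin((r1+r2)/C) = asin(12/37) = 18.9246°
wrap1 = wrap2 = π + 2β = 217.8493°
tangent length = C·cosβ = 35.0000
L = (r1+r2)·wrap + 2·C·cosβ = 12·3.8022 + 2·35.0000 = 115.6262

L=115.626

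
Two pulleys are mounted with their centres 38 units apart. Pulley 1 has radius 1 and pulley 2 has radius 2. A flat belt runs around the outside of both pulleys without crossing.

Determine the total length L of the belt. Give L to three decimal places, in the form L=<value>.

open belt: β = asin((r2−r1)/C) = asin(1/38) = 1.5080°
wrap1 = π − 2β = 176.9841°
wrap2 = π + 2β = 183.0159°
tangent length = C·cosβ = 37.9868
L = r1·wrap1 + r2·wrap2 + 2·C·cosβ = 1·3.0890 + 2·3.1942 + 2·37.9868 = 85.4511

L=85.451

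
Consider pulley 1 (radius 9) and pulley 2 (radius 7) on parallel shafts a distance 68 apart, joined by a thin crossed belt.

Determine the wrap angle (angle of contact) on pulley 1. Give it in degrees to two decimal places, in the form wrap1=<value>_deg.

wrap1=207.22_deg

crossed belt: β = asin((r1+r2)/C) = asin(16/68) = 13.6090°
wrap1 = wrap2 = π + 2β = 207.2179°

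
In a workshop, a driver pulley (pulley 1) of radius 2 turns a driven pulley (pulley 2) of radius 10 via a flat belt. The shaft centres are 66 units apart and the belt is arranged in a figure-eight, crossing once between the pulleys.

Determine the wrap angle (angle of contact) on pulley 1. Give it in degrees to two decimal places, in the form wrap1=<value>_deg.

wrap1=200.95_deg

crossed belt: β = asin((r1+r2)/C) = asin(12/66) = 10.4757°
wrap1 = wrap2 = π + 2β = 200.9514°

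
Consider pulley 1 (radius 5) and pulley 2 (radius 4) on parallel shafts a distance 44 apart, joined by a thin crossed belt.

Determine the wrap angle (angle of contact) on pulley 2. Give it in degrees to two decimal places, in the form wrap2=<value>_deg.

crossed belt: β = asin((r1+r2)/C) = asin(9/44) = 11.8029°
wrap1 = wrap2 = π + 2β = 203.6058°

wrap2=203.61_deg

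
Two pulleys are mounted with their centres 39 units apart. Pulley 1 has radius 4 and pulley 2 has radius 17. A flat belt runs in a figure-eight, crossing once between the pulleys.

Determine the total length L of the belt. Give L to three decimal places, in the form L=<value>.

L=155.582

crossed belt: β = asin((r1+r2)/C) = asin(21/39) = 32.5790°
wrap1 = wrap2 = π + 2β = 245.1579°
tangent length = C·cosβ = 32.8634
L = (r1+r2)·wrap + 2·C·cosβ = 21·4.2788 + 2·32.8634 = 155.5818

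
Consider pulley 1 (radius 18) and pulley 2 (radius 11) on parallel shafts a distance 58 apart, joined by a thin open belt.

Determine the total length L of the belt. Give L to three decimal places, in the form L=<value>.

L=207.952

open belt: β = asin((r2−r1)/C) = asin(-7/58) = -6.9319°
wrap1 = π − 2β = 193.8638°
wrap2 = π + 2β = 166.1362°
tangent length = C·cosβ = 57.5760
L = r1·wrap1 + r2·wrap2 + 2·C·cosβ = 18·3.3836 + 11·2.8996 + 2·57.5760 = 207.9520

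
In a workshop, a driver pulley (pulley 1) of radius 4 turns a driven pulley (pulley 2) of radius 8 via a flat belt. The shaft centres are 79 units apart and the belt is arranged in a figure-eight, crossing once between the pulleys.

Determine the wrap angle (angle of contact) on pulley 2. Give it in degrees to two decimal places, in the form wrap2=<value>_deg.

crossed belt: β = asin((r1+r2)/C) = asin(12/79) = 8.7370°
wrap1 = wrap2 = π + 2β = 197.4740°

wrap2=197.47_deg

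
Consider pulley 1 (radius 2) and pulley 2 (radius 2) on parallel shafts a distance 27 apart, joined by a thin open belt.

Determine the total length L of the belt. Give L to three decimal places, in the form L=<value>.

L=66.566

open belt: β = asin((r2−r1)/C) = asin(0/27) = 0.0000°
wrap1 = π − 2β = 180.0000°
wrap2 = π + 2β = 180.0000°
tangent length = C·cosβ = 27.0000
L = r1·wrap1 + r2·wrap2 + 2·C·cosβ = 2·3.1416 + 2·3.1416 + 2·27.0000 = 66.5664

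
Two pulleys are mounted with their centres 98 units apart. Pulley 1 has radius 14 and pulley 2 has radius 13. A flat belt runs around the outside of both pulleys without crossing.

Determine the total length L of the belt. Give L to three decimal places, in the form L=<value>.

open belt: β = asin((r2−r1)/C) = asin(-1/98) = -0.5847°
wrap1 = π − 2β = 181.1693°
wrap2 = π + 2β = 178.8307°
tangent length = C·cosβ = 97.9949
L = r1·wrap1 + r2·wrap2 + 2·C·cosβ = 14·3.1620 + 13·3.1212 + 2·97.9949 = 280.8332

L=280.833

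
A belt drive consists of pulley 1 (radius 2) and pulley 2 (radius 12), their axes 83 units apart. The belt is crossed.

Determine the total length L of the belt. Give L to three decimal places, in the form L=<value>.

crossed belt: β = asin((r1+r2)/C) = asin(14/83) = 9.7108°
wrap1 = wrap2 = π + 2β = 199.4215°
tangent length = C·cosβ = 81.8108
L = (r1+r2)·wrap + 2·C·cosβ = 14·3.4806 + 2·81.8108 = 212.3494

L=212.349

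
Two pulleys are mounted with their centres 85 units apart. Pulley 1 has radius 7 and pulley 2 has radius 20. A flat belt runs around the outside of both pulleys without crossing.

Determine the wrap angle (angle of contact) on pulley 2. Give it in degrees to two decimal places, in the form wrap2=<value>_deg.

wrap2=197.59_deg

open belt: β = asin((r2−r1)/C) = asin(13/85) = 8.7974°
wrap1 = π − 2β = 162.4052°
wrap2 = π + 2β = 197.5948°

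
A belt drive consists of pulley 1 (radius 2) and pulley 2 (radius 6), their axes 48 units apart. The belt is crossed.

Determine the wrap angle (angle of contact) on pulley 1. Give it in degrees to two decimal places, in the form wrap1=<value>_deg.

crossed belt: β = asin((r1+r2)/C) = asin(8/48) = 9.5941°
wrap1 = wrap2 = π + 2β = 199.1881°

wrap1=199.19_deg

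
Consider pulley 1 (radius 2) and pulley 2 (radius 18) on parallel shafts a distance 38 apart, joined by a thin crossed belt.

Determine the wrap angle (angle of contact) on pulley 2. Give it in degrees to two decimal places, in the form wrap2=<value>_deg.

crossed belt: β = asin((r1+r2)/C) = asin(20/38) = 31.7569°
wrap1 = wrap2 = π + 2β = 243.5137°

wrap2=243.51_deg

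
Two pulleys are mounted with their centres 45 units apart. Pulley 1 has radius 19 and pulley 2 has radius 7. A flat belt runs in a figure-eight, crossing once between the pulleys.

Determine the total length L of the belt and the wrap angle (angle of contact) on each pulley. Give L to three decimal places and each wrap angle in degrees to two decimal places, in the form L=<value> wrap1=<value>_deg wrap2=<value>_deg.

crossed belt: β = asin((r1+r2)/C) = asin(26/45) = 35.2944°
wrap1 = wrap2 = π + 2β = 250.5888°
tangent length = C·cosβ = 36.7287
L = (r1+r2)·wrap + 2·C·cosβ = 26·4.3736 + 2·36.7287 = 187.1711

L=187.171 wrap1=250.59_deg wrap2=250.59_deg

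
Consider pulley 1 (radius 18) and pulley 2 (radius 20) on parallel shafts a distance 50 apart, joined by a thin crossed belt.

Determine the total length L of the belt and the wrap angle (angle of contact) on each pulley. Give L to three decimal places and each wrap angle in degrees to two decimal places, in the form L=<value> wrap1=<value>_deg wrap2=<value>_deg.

crossed belt: β = asin((r1+r2)/C) = asin(38/50) = 49.4642°
wrap1 = wrap2 = π + 2β = 278.9284°
tangent length = C·cosβ = 32.4962
L = (r1+r2)·wrap + 2·C·cosβ = 38·4.8682 + 2·32.4962 = 249.9846

L=249.985 wrap1=278.93_deg wrap2=278.93_deg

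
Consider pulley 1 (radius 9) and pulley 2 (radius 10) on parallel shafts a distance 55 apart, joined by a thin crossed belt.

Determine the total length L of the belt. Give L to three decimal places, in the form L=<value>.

crossed belt: β = asin((r1+r2)/C) = asin(19/55) = 20.2095°
wrap1 = wrap2 = π + 2β = 220.4191°
tangent length = C·cosβ = 51.6140
L = (r1+r2)·wrap + 2·C·cosβ = 19·3.8470 + 2·51.6140 = 176.3216

L=176.322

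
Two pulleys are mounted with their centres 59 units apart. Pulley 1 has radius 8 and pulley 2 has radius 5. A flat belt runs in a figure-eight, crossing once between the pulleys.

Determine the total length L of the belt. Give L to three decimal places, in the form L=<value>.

L=161.717

crossed belt: β = asin((r1+r2)/C) = asin(13/59) = 12.7289°
wrap1 = wrap2 = π + 2β = 205.4579°
tangent length = C·cosβ = 57.5500
L = (r1+r2)·wrap + 2·C·cosβ = 13·3.5859 + 2·57.5500 = 161.7169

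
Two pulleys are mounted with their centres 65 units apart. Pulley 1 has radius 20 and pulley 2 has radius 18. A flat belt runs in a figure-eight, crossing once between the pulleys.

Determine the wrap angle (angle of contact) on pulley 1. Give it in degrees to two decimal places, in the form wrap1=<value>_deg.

wrap1=251.55_deg

crossed belt: β = asin((r1+r2)/C) = asin(38/65) = 35.7758°
wrap1 = wrap2 = π + 2β = 251.5516°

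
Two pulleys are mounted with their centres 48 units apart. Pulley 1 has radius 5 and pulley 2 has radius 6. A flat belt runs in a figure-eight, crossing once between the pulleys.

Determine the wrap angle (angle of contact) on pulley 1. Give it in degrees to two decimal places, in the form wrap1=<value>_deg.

wrap1=206.50_deg

crossed belt: β = asin((r1+r2)/C) = asin(11/48) = 13.2480°
wrap1 = wrap2 = π + 2β = 206.4960°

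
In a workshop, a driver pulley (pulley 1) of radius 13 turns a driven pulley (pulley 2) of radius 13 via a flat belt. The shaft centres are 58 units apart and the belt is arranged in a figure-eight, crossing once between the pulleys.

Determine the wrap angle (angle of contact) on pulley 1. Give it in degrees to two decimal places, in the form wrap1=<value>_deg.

wrap1=233.27_deg

crossed belt: β = asin((r1+r2)/C) = asin(26/58) = 26.6331°
wrap1 = wrap2 = π + 2β = 233.2662°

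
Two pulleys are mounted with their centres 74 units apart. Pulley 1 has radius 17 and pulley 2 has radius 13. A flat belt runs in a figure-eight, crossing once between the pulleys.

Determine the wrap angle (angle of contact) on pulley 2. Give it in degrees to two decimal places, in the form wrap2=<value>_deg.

crossed belt: β = asin((r1+r2)/C) = asin(30/74) = 23.9165°
wrap1 = wrap2 = π + 2β = 227.8331°

wrap2=227.83_deg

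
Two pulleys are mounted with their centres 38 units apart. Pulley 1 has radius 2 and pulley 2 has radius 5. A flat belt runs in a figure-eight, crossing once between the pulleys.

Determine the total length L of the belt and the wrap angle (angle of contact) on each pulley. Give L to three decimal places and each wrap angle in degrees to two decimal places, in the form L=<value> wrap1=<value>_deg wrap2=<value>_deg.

crossed belt: β = asin((r1+r2)/C) = asin(7/38) = 10.6151°
wrap1 = wrap2 = π + 2β = 201.2302°
tangent length = C·cosβ = 37.3497
L = (r1+r2)·wrap + 2·C·cosβ = 7·3.5121 + 2·37.3497 = 99.2843

L=99.284 wrap1=201.23_deg wrap2=201.23_deg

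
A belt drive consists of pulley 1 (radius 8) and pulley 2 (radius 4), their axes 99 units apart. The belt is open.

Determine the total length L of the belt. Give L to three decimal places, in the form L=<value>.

open belt: β = asin((r2−r1)/C) = asin(-4/99) = -2.3156°
wrap1 = π − 2β = 184.6312°
wrap2 = π + 2β = 175.3688°
tangent length = C·cosβ = 98.9192
L = r1·wrap1 + r2·wrap2 + 2·C·cosβ = 8·3.2224 + 4·3.0608 + 2·98.9192 = 235.8608

L=235.861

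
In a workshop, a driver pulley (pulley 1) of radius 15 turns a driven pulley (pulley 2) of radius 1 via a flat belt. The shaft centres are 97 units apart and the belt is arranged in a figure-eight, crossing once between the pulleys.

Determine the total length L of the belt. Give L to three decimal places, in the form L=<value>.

L=246.911

crossed belt: β = asin((r1+r2)/C) = asin(16/97) = 9.4942°
wrap1 = wrap2 = π + 2β = 198.9885°
tangent length = C·cosβ = 95.6713
L = (r1+r2)·wrap + 2·C·cosβ = 16·3.4730 + 2·95.6713 = 246.9107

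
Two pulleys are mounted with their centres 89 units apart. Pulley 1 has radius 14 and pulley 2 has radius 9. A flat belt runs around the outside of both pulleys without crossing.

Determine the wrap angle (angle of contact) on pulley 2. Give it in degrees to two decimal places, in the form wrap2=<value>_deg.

open belt: β = asin((r2−r1)/C) = asin(-5/89) = -3.2206°
wrap1 = π − 2β = 186.4411°
wrap2 = π + 2β = 173.5589°

wrap2=173.56_deg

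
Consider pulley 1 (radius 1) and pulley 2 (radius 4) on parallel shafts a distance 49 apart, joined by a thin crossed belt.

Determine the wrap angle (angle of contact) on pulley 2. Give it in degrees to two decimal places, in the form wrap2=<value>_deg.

wrap2=191.71_deg

crossed belt: β = asin((r1+r2)/C) = asin(5/49) = 5.8567°
wrap1 = wrap2 = π + 2β = 191.7134°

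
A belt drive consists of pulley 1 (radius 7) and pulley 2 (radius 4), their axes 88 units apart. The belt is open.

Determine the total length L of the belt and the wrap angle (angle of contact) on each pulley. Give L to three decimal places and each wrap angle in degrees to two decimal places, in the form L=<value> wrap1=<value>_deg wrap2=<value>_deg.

L=210.660 wrap1=183.91_deg wrap2=176.09_deg

open belt: β = asin((r2−r1)/C) = asin(-3/88) = -1.9536°
wrap1 = π − 2β = 183.9073°
wrap2 = π + 2β = 176.0927°
tangent length = C·cosβ = 87.9488
L = r1·wrap1 + r2·wrap2 + 2·C·cosβ = 7·3.2098 + 4·3.0734 + 2·87.9488 = 210.6598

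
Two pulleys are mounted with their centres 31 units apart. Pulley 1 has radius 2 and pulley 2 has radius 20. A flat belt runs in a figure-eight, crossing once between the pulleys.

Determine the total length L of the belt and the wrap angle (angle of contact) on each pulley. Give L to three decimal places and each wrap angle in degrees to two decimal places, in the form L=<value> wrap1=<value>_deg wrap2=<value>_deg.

L=147.513 wrap1=270.42_deg wrap2=270.42_deg

crossed belt: β = asin((r1+r2)/C) = asin(22/31) = 45.2087°
wrap1 = wrap2 = π + 2β = 270.4174°
tangent length = C·cosβ = 21.8403
L = (r1+r2)·wrap + 2·C·cosβ = 22·4.7197 + 2·21.8403 = 147.5135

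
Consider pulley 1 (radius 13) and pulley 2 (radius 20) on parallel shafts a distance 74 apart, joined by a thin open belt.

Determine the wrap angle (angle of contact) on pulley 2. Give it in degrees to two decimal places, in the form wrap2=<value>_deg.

open belt: β = asin((r2−r1)/C) = asin(7/74) = 5.4280°
wrap1 = π − 2β = 169.1440°
wrap2 = π + 2β = 190.8560°

wrap2=190.86_deg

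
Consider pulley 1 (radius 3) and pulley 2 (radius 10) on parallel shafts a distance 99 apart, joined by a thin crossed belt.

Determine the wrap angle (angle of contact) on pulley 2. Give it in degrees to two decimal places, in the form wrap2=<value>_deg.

wrap2=195.09_deg

crossed belt: β = asin((r1+r2)/C) = asin(13/99) = 7.5455°
wrap1 = wrap2 = π + 2β = 195.0910°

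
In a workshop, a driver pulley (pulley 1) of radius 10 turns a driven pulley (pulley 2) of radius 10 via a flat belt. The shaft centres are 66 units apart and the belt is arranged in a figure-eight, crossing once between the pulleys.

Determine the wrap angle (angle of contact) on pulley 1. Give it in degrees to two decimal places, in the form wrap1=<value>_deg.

wrap1=215.28_deg

crossed belt: β = asin((r1+r2)/C) = asin(20/66) = 17.6397°
wrap1 = wrap2 = π + 2β = 215.2794°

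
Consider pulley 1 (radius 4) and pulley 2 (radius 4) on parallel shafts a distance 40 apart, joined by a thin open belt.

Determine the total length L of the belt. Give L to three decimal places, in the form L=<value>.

L=105.133

open belt: β = asin((r2−r1)/C) = asin(0/40) = 0.0000°
wrap1 = π − 2β = 180.0000°
wrap2 = π + 2β = 180.0000°
tangent length = C·cosβ = 40.0000
L = r1·wrap1 + r2·wrap2 + 2·C·cosβ = 4·3.1416 + 4·3.1416 + 2·40.0000 = 105.1327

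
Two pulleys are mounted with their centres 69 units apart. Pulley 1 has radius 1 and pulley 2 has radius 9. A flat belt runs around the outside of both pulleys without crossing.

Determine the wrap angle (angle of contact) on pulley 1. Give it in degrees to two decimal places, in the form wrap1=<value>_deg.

wrap1=166.68_deg

open belt: β = asin((r2−r1)/C) = asin(8/69) = 6.6580°
wrap1 = π − 2β = 166.6841°
wrap2 = π + 2β = 193.3159°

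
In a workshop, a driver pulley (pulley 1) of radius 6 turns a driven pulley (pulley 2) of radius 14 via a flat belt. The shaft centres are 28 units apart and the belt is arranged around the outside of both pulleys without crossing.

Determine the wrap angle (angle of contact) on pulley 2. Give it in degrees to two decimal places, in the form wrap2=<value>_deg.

open belt: β = asin((r2−r1)/C) = asin(8/28) = 16.6015°
wrap1 = π − 2β = 146.7969°
wrap2 = π + 2β = 213.2031°

wrap2=213.20_deg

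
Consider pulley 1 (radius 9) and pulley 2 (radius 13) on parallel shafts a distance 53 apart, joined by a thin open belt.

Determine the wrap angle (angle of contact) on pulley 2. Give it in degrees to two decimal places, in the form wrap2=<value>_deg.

wrap2=188.66_deg

open belt: β = asin((r2−r1)/C) = asin(4/53) = 4.3283°
wrap1 = π − 2β = 171.3433°
wrap2 = π + 2β = 188.6567°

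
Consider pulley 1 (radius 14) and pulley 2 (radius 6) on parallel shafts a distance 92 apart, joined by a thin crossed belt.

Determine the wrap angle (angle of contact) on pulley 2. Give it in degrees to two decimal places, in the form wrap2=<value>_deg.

wrap2=205.11_deg

crossed belt: β = asin((r1+r2)/C) = asin(20/92) = 12.5559°
wrap1 = wrap2 = π + 2β = 205.1117°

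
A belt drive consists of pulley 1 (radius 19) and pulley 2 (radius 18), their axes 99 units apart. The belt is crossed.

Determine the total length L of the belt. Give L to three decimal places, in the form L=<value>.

L=328.235

crossed belt: β = asin((r1+r2)/C) = asin(37/99) = 21.9463°
wrap1 = wrap2 = π + 2β = 223.8926°
tangent length = C·cosβ = 91.8259
L = (r1+r2)·wrap + 2·C·cosβ = 37·3.9077 + 2·91.8259 = 328.2354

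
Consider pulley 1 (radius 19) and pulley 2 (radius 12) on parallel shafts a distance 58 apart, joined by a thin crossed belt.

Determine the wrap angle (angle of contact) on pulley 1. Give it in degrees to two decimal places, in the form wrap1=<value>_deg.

crossed belt: β = asin((r1+r2)/C) = asin(31/58) = 32.3088°
wrap1 = wrap2 = π + 2β = 244.6177°

wrap1=244.62_deg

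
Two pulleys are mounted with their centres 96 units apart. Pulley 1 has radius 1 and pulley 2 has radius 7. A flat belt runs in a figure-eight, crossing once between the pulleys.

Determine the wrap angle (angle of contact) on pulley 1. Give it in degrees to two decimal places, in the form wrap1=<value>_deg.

wrap1=189.56_deg

crossed belt: β = asin((r1+r2)/C) = asin(8/96) = 4.7802°
wrap1 = wrap2 = π + 2β = 189.5604°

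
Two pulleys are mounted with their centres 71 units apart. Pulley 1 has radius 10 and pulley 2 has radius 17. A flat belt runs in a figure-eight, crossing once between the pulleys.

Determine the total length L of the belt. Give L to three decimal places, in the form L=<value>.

L=237.220

crossed belt: β = asin((r1+r2)/C) = asin(27/71) = 22.3511°
wrap1 = wrap2 = π + 2β = 224.7023°
tangent length = C·cosβ = 65.6658
L = (r1+r2)·wrap + 2·C·cosβ = 27·3.9218 + 2·65.6658 = 237.2201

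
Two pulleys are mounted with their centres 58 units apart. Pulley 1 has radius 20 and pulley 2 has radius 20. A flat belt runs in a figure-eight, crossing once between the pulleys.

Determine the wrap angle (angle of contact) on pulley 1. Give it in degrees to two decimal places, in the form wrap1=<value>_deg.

wrap1=267.21_deg

crossed belt: β = asin((r1+r2)/C) = asin(40/58) = 43.6028°
wrap1 = wrap2 = π + 2β = 267.2056°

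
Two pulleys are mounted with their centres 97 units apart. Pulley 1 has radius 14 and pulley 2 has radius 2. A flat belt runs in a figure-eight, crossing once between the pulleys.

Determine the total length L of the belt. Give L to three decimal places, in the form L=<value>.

crossed belt: β = asin((r1+r2)/C) = asin(16/97) = 9.4942°
wrap1 = wrap2 = π + 2β = 198.9885°
tangent length = C·cosβ = 95.6713
L = (r1+r2)·wrap + 2·C·cosβ = 16·3.4730 + 2·95.6713 = 246.9107

L=246.911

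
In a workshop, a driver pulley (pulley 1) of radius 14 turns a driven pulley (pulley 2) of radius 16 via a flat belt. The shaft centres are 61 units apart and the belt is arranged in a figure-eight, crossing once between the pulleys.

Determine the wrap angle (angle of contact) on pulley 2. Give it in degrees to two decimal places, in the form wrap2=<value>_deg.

crossed belt: β = asin((r1+r2)/C) = asin(30/61) = 29.4592°
wrap1 = wrap2 = π + 2β = 238.9183°

wrap2=238.92_deg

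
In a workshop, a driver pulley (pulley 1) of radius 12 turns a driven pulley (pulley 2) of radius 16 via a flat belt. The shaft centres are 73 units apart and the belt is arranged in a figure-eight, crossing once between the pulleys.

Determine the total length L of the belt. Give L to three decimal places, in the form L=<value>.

L=244.842

crossed belt: β = asin((r1+r2)/C) = asin(28/73) = 22.5545°
wrap1 = wrap2 = π + 2β = 225.1089°
tangent length = C·cosβ = 67.4166
L = (r1+r2)·wrap + 2·C·cosβ = 28·3.9289 + 2·67.4166 = 244.8422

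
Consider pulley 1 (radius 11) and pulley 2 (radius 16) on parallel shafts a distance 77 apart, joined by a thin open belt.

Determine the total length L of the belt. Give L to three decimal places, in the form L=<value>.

L=239.148

open belt: β = asin((r2−r1)/C) = asin(5/77) = 3.7231°
wrap1 = π − 2β = 172.5538°
wrap2 = π + 2β = 187.4462°
tangent length = C·cosβ = 76.8375
L = r1·wrap1 + r2·wrap2 + 2·C·cosβ = 11·3.0116 + 16·3.2716 + 2·76.8375 = 239.1478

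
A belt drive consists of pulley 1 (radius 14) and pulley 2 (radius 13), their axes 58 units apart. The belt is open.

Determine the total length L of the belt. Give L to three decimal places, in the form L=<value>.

L=200.840

open belt: β = asin((r2−r1)/C) = asin(-1/58) = -0.9879°
wrap1 = π − 2β = 181.9758°
wrap2 = π + 2β = 178.0242°
tangent length = C·cosβ = 57.9914
L = r1·wrap1 + r2·wrap2 + 2·C·cosβ = 14·3.1761 + 13·3.1071 + 2·57.9914 = 200.8402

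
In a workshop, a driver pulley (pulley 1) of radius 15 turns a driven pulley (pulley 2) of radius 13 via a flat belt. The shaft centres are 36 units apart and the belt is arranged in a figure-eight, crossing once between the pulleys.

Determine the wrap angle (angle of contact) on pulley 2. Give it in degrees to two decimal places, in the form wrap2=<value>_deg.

crossed belt: β = asin((r1+r2)/C) = asin(28/36) = 51.0576°
wrap1 = wrap2 = π + 2β = 282.1151°

wrap2=282.12_deg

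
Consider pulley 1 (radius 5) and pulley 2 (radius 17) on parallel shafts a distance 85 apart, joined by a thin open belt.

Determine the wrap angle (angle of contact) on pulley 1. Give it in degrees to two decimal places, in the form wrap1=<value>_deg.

wrap1=163.77_deg

open belt: β = asin((r2−r1)/C) = asin(12/85) = 8.1159°
wrap1 = π − 2β = 163.7681°
wrap2 = π + 2β = 196.2319°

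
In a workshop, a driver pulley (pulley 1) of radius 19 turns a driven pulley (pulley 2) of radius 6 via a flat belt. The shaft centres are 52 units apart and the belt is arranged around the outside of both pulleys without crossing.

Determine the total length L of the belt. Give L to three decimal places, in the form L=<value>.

open belt: β = asin((r2−r1)/C) = asin(-13/52) = -14.4775°
wrap1 = π − 2β = 208.9550°
wrap2 = π + 2β = 151.0450°
tangent length = C·cosβ = 50.3488
L = r1·wrap1 + r2·wrap2 + 2·C·cosβ = 19·3.6470 + 6·2.6362 + 2·50.3488 = 185.8071

L=185.807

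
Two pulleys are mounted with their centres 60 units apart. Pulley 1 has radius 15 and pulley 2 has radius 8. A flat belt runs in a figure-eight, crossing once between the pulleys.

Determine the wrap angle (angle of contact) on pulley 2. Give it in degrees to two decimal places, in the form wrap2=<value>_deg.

crossed belt: β = asin((r1+r2)/C) = asin(23/60) = 22.5403°
wrap1 = wrap2 = π + 2β = 225.0806°

wrap2=225.08_deg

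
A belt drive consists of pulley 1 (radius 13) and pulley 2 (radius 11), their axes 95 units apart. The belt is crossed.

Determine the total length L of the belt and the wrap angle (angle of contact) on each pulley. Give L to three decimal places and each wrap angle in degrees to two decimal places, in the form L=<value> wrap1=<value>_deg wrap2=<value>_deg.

crossed belt: β = asin((r1+r2)/C) = asin(24/95) = 14.6333°
wrap1 = wrap2 = π + 2β = 209.2666°
tangent length = C·cosβ = 91.9184
L = (r1+r2)·wrap + 2·C·cosβ = 24·3.6524 + 2·91.9184 = 271.4943

L=271.494 wrap1=209.27_deg wrap2=209.27_deg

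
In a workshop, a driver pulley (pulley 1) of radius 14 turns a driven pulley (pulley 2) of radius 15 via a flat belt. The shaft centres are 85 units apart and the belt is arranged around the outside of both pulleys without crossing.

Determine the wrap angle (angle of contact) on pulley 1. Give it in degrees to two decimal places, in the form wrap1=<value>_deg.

open belt: β = asin((r2−r1)/C) = asin(1/85) = 0.6741°
wrap1 = π − 2β = 178.6518°
wrap2 = π + 2β = 181.3482°

wrap1=178.65_deg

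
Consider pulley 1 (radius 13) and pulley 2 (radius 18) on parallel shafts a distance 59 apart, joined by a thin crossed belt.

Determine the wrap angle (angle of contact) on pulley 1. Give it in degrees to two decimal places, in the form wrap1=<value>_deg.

wrap1=243.39_deg

crossed belt: β = asin((r1+r2)/C) = asin(31/59) = 31.6968°
wrap1 = wrap2 = π + 2β = 243.3935°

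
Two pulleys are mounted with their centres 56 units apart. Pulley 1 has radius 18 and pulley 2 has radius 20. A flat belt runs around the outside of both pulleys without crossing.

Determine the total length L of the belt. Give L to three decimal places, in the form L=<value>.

L=231.452

open belt: β = asin((r2−r1)/C) = asin(2/56) = 2.0467°
wrap1 = π − 2β = 175.9066°
wrap2 = π + 2β = 184.0934°
tangent length = C·cosβ = 55.9643
L = r1·wrap1 + r2·wrap2 + 2·C·cosβ = 18·3.0701 + 20·3.2130 + 2·55.9643 = 231.4520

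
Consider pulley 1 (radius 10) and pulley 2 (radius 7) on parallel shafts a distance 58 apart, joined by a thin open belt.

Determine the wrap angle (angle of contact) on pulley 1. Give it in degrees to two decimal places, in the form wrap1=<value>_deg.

wrap1=185.93_deg

open belt: β = asin((r2−r1)/C) = asin(-3/58) = -2.9649°
wrap1 = π − 2β = 185.9298°
wrap2 = π + 2β = 174.0702°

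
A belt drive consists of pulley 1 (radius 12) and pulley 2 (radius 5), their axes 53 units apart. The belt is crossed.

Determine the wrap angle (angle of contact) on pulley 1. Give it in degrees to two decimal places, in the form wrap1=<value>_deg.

wrap1=217.42_deg

crossed belt: β = asin((r1+r2)/C) = asin(17/53) = 18.7086°
wrap1 = wrap2 = π + 2β = 217.4171°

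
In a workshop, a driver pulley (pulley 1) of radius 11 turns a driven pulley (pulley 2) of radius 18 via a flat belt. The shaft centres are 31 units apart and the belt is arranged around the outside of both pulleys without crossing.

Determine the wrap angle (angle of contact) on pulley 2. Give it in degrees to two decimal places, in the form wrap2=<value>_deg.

wrap2=206.10_deg

open belt: β = asin((r2−r1)/C) = asin(7/31) = 13.0503°
wrap1 = π − 2β = 153.8994°
wrap2 = π + 2β = 206.1006°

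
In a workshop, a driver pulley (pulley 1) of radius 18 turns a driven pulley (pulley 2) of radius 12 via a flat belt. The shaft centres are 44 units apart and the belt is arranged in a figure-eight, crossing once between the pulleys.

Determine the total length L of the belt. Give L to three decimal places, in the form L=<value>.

crossed belt: β = asin((r1+r2)/C) = asin(30/44) = 42.9859°
wrap1 = wrap2 = π + 2β = 265.9718°
tangent length = C·cosβ = 32.1870
L = (r1+r2)·wrap + 2·C·cosβ = 30·4.6421 + 2·32.1870 = 203.6364

L=203.636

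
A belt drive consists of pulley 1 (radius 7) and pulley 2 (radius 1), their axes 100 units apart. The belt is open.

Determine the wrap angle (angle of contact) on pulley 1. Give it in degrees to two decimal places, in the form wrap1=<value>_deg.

open belt: β = asin((r2−r1)/C) = asin(-6/100) = -3.4398°
wrap1 = π − 2β = 186.8796°
wrap2 = π + 2β = 173.1204°

wrap1=186.88_deg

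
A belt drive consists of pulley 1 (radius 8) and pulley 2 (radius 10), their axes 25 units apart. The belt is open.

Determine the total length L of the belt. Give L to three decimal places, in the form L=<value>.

L=106.709

open belt: β = asin((r2−r1)/C) = asin(2/25) = 4.5886°
wrap1 = π − 2β = 170.8229°
wrap2 = π + 2β = 189.1771°
tangent length = C·cosβ = 24.9199
L = r1·wrap1 + r2·wrap2 + 2·C·cosβ = 8·2.9814 + 10·3.3018 + 2·24.9199 = 106.7088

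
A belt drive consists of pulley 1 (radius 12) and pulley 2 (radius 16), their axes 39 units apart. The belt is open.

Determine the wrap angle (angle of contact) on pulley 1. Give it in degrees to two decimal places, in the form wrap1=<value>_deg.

wrap1=168.23_deg

open belt: β = asin((r2−r1)/C) = asin(4/39) = 5.8868°
wrap1 = π − 2β = 168.2263°
wrap2 = π + 2β = 191.7737°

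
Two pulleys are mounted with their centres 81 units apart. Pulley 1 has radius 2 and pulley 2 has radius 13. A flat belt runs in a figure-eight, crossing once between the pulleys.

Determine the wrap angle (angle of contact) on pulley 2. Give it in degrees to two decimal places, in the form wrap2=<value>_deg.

wrap2=201.34_deg

crossed belt: β = asin((r1+r2)/C) = asin(15/81) = 10.6719°
wrap1 = wrap2 = π + 2β = 201.3439°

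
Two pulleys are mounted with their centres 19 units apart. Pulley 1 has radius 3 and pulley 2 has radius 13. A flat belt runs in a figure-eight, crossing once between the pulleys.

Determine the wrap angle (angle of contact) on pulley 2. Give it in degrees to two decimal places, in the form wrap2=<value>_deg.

wrap2=294.73_deg

crossed belt: β = asin((r1+r2)/C) = asin(16/19) = 57.3631°
wrap1 = wrap2 = π + 2β = 294.7262°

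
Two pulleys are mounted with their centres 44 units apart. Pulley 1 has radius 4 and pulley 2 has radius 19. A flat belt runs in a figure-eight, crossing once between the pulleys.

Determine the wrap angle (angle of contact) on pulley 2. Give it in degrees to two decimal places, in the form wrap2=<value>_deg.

crossed belt: β = asin((r1+r2)/C) = asin(23/44) = 31.5154°
wrap1 = wrap2 = π + 2β = 243.0307°

wrap2=243.03_deg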